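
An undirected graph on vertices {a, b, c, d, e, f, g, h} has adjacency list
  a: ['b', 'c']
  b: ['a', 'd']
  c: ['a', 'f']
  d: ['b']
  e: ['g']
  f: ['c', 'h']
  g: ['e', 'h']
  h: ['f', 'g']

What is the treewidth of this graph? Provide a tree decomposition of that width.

Treewidth 1.
One such decomposition:
Bags: B1 = {b, d}  B2 = {a, b}  B3 = {a, c}  B4 = {c, f}  B5 = {f, h}  B6 = {g, h}  B7 = {e, g}
Tree: B1–B2, B2–B3, B3–B4, B4–B5, B5–B6, B6–B7

Each bag holds 2 vertices, so the decomposition has width 1, which upper-bounds the treewidth. Any graph with an edge has treewidth ≥ 1, and G has the edge d–b. Therefore the treewidth is 1.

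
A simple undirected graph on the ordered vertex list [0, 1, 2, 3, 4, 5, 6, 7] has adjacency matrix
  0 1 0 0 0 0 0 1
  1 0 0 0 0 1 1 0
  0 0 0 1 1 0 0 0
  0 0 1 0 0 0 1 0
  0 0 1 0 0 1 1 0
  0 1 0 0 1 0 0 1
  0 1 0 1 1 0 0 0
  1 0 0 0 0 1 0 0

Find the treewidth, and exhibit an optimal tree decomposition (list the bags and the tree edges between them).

Every bag has size at most 3, so the width is 3 − 1 = 2 and tw(G) ≤ 2. Since 2–3–6–4–2 is a cycle in G, G is not acyclic. Forests are exactly the graphs of treewidth ≤ 1, so tw(G) ≥ 2. The upper and lower bounds meet at 2, so that is the treewidth.

Treewidth 2.
One optimal decomposition is:
Bags: B1 = {2, 3, 4}  B2 = {3, 4, 6}  B3 = {4, 5, 6}  B4 = {1, 5, 6}  B5 = {1, 5, 7}  B6 = {0, 1, 7}
Tree: B1–B2, B2–B3, B3–B4, B4–B5, B5–B6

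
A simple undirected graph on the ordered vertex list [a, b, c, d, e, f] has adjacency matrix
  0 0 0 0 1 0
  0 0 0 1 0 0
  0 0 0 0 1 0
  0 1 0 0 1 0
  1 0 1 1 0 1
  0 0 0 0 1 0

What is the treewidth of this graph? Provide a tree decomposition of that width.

Treewidth 1.
Bags: B1 = {c, e}  B2 = {d, e}  B3 = {e, f}  B4 = {b, d}  B5 = {a, e}
Tree: B1–B2, B2–B3, B2–B4, B2–B5

The largest bag has 2 vertices, giving width 1; this decomposition certifies tw(G) ≤ 1. Any graph with an edge has treewidth ≥ 1, and G has the edge c–e. Combining the bounds, tw(G) = 1.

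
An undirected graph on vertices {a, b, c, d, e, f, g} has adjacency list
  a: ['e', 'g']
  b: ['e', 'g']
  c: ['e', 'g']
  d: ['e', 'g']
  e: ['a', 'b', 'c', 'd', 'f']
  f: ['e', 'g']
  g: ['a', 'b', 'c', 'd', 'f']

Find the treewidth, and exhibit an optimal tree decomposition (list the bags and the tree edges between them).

Treewidth 2.
One such decomposition:
Bags: B1 = {c, e, g}  B2 = {b, e, g}  B3 = {d, e, g}  B4 = {a, e, g}  B5 = {e, f, g}
Tree: B1–B2, B2–B3, B3–B4, B4–B5

Every bag has size at most 3, so the width is 3 − 1 = 2 and tw(G) ≤ 2. Since g–c–e–b–g is a cycle in G, G is not acyclic. Forests are exactly the graphs of treewidth ≤ 1, so tw(G) ≥ 2. The upper and lower bounds meet at 2, so that is the treewidth.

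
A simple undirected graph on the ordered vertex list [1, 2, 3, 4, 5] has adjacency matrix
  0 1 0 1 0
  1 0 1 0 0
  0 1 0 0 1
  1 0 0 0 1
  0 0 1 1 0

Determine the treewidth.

A width-2 tree decomposition is:
Bags: B1 = {1, 2, 3}  B2 = {1, 3, 5}  B3 = {1, 4, 5}
Tree: B1–B2, B2–B3
Each bag holds 3 vertices, so the decomposition has width 2, which upper-bounds the treewidth. The edges 1–2–3–5–4–1 form a cycle, so G is not a tree and its treewidth is at least 2. Hence tw(G) = 2 exactly.

2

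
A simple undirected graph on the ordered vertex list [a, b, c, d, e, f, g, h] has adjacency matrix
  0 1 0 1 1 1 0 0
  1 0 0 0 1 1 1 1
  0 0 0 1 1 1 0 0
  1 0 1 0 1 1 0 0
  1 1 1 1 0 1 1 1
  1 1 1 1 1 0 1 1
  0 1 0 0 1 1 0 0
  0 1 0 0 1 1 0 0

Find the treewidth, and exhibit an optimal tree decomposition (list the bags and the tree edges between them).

The largest bag has 4 vertices, giving width 3; this decomposition certifies tw(G) ≤ 3. Conversely, {c, d, e, f} is a clique of size 4, and the vertices of any clique must share a bag in every tree decomposition; so some bag has ≥ 4 vertices and tw(G) ≥ 3. Therefore the treewidth is 3.

Treewidth 3.
Bags: B1 = {a, b, e, f}  B2 = {b, e, f, g}  B3 = {a, d, e, f}  B4 = {b, e, f, h}  B5 = {c, d, e, f}
Tree: B1–B2, B1–B3, B2–B4, B3–B5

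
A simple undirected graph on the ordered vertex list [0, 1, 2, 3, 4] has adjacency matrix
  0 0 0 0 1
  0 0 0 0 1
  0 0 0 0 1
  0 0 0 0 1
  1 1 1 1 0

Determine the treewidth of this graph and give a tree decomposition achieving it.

Treewidth 1.
One such decomposition:
Bags: B1 = {1, 4}  B2 = {0, 4}  B3 = {2, 4}  B4 = {3, 4}
Tree: B1–B2, B2–B3, B3–B4

Every bag has size at most 2, so the width is 2 − 1 = 1 and tw(G) ≤ 1. G has an edge, so its treewidth is at least 1. Combining the bounds, tw(G) = 1.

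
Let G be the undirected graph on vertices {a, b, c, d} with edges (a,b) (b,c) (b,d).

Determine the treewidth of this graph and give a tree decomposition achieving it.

The largest bag has 2 vertices, giving width 1; this decomposition certifies tw(G) ≤ 1. G has an edge, so its treewidth is at least 1. Hence tw(G) = 1 exactly.

Treewidth 1.
Bags: B1 = {b, d}  B2 = {a, b}  B3 = {b, c}
Tree: B1–B2, B1–B3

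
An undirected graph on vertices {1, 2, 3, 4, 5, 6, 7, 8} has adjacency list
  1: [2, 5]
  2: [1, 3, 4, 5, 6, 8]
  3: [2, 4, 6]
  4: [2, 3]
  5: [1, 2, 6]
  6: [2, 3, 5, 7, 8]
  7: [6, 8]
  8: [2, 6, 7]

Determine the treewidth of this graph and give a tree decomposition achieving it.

Every bag has size at most 3, so the width is 3 − 1 = 2 and tw(G) ≤ 2. Conversely, {1, 2, 5} is a clique of size 3, and the vertices of any clique must share a bag in every tree decomposition; so some bag has ≥ 3 vertices and tw(G) ≥ 2. The upper and lower bounds meet at 2, so that is the treewidth.

Treewidth 2.
One optimal decomposition is:
Bags: B1 = {2, 5, 6}  B2 = {1, 2, 5}  B3 = {2, 6, 8}  B4 = {2, 3, 6}  B5 = {2, 3, 4}  B6 = {6, 7, 8}
Tree: B1–B2, B1–B3, B1–B4, B4–B5, B3–B6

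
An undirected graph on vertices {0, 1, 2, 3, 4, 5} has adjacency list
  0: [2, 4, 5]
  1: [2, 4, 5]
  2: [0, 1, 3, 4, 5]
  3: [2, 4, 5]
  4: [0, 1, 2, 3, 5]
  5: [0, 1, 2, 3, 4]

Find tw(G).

3

A width-3 tree decomposition is:
Bags: B1 = {0, 2, 4, 5}  B2 = {2, 3, 4, 5}  B3 = {1, 2, 4, 5}
Tree: B1–B2, B2–B3
Each bag holds 4 vertices, so the decomposition has width 3, which upper-bounds the treewidth. For the lower bound, the 4 vertices {0, 2, 4, 5} are pairwise adjacent, and any tree decomposition puts a clique entirely inside one bag — forcing width ≥ 3. Therefore the treewidth is 3.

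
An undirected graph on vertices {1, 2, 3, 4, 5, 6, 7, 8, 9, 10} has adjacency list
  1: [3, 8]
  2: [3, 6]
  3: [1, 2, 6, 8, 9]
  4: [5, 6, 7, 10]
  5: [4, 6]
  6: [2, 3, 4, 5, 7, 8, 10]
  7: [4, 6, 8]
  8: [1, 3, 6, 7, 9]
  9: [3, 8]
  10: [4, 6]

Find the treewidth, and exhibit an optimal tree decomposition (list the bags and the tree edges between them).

Each bag holds 3 vertices, so the decomposition has width 2, which upper-bounds the treewidth. For the lower bound, the 3 vertices {1, 3, 8} are pairwise adjacent, and any tree decomposition puts a clique entirely inside one bag — forcing width ≥ 2. Therefore the treewidth is 2.

Treewidth 2.
One optimal decomposition is:
Bags: B1 = {4, 5, 6}  B2 = {4, 6, 7}  B3 = {4, 6, 10}  B4 = {6, 7, 8}  B5 = {3, 6, 8}  B6 = {2, 3, 6}  B7 = {1, 3, 8}  B8 = {3, 8, 9}
Tree: B1–B2, B1–B3, B2–B4, B4–B5, B5–B6, B5–B7, B5–B8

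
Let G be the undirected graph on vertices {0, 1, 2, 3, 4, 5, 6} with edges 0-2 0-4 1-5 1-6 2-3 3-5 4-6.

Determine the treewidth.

2

A width-2 tree decomposition is:
Bags: B1 = {0, 2, 3}  B2 = {0, 3, 5}  B3 = {0, 1, 5}  B4 = {0, 1, 6}  B5 = {0, 4, 6}
Tree: B1–B2, B2–B3, B3–B4, B4–B5
Each bag holds 3 vertices, so the decomposition has width 2, which upper-bounds the treewidth. Since 0–2–3–5–1–6–4–0 is a cycle in G, G is not acyclic. Forests are exactly the graphs of treewidth ≤ 1, so tw(G) ≥ 2. Hence tw(G) = 2 exactly.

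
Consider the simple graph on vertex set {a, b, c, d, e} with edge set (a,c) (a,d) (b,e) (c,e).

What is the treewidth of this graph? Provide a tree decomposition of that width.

The largest bag has 2 vertices, giving width 1; this decomposition certifies tw(G) ≤ 1. Since G has at least one edge (e.g. b–e), it is not an edgeless graph, so tw(G) ≥ 1. Therefore the treewidth is 1.

Treewidth 1.
Bags: B1 = {b, e}  B2 = {c, e}  B3 = {a, c}  B4 = {a, d}
Tree: B1–B2, B2–B3, B3–B4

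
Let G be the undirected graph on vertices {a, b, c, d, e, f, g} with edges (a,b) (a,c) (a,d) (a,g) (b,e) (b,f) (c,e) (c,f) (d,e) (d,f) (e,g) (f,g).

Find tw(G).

A width-3 tree decomposition is:
Bags: B1 = {a, d, e, f}  B2 = {a, b, e, f}  B3 = {a, c, e, f}  B4 = {a, e, f, g}
Tree: B1–B2, B2–B3, B3–B4
Every bag has size at most 4, so the width is 4 − 1 = 3 and tw(G) ≤ 3. For the lower bound: the 4 vertex sets {d,f}, {a,b}, {e}, {c} are disjoint, each induces a connected subgraph, and every pair is joined by at least one edge of G. Contracting each set to a single vertex therefore yields K_{4} as a minor, and since treewidth is minor-monotone, tw(G) ≥ tw(K_{4}) = 3. Hence tw(G) = 3 exactly.

3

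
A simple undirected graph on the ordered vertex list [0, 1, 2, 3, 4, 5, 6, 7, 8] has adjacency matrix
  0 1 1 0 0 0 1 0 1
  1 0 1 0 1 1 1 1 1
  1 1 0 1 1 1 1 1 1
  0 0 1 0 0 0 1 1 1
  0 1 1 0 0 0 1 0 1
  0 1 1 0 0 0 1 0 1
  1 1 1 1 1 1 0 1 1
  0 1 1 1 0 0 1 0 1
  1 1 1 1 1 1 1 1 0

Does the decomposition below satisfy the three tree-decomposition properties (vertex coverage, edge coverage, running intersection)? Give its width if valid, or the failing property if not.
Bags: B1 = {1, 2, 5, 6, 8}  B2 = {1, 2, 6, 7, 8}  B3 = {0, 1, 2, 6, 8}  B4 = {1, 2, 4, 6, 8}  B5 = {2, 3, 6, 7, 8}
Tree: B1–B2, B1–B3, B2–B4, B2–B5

Yes; width 4.

Vertex coverage: the bags together contain {0, 1, 2, 3, 4, 5, 6, 7, 8}, the full vertex set. Edge coverage: each edge of G has both endpoints in at least one bag. Running intersection: for every vertex, the bags containing it form a connected subtree. All three properties hold, so this is a valid tree decomposition of width max|bag| − 1 = 4, and hence tw(G) ≤ 4.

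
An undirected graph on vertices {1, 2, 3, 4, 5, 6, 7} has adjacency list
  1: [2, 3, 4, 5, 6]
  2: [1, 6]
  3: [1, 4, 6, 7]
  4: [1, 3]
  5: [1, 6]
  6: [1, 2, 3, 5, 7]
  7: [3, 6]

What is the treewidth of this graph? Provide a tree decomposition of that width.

Every bag has size at most 3, so the width is 3 − 1 = 2 and tw(G) ≤ 2. On the other hand G contains the 3-clique {1, 3, 4}. A clique must lie in a single bag of any decomposition, so no decomposition can have width below 2. Combining the bounds, tw(G) = 2.

Treewidth 2.
One optimal decomposition is:
Bags: B1 = {1, 3, 4}  B2 = {1, 3, 6}  B3 = {1, 2, 6}  B4 = {1, 5, 6}  B5 = {3, 6, 7}
Tree: B1–B2, B2–B3, B3–B4, B2–B5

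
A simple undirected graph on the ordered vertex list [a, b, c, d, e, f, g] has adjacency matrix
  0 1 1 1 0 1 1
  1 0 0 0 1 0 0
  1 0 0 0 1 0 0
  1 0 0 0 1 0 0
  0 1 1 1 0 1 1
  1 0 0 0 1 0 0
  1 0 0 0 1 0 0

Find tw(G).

A width-2 tree decomposition is:
Bags: B1 = {a, c, e}  B2 = {a, d, e}  B3 = {a, b, e}  B4 = {a, e, g}  B5 = {a, e, f}
Tree: B1–B2, B2–B3, B3–B4, B4–B5
The largest bag has 3 vertices, giving width 2; this decomposition certifies tw(G) ≤ 2. For the lower bound, G contains the cycle e–c–a–d–e, so G is not a forest; only forests have treewidth ≤ 1, hence tw(G) ≥ 2. Therefore the treewidth is 2.

2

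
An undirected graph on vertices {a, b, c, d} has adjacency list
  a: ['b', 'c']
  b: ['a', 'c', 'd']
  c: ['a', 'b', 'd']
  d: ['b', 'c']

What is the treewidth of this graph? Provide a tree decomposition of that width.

Treewidth 2.
One optimal decomposition is:
Bags: B1 = {b, c, d}  B2 = {a, b, c}
Tree: B1–B2

The largest bag has 3 vertices, giving width 2; this decomposition certifies tw(G) ≤ 2. Conversely, {b, c, d} is a clique of size 3, and the vertices of any clique must share a bag in every tree decomposition; so some bag has ≥ 3 vertices and tw(G) ≥ 2. Hence tw(G) = 2 exactly.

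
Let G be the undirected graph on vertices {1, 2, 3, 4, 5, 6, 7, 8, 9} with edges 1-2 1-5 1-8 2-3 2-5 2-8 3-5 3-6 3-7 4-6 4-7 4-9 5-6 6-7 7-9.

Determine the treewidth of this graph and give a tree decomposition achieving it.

Treewidth 2.
Bags: B1 = {3, 6, 7}  B2 = {4, 6, 7}  B3 = {3, 5, 6}  B4 = {4, 7, 9}  B5 = {2, 3, 5}  B6 = {1, 2, 5}  B7 = {1, 2, 8}
Tree: B1–B2, B1–B3, B2–B4, B3–B5, B5–B6, B6–B7

Each bag holds 3 vertices, so the decomposition has width 2, which upper-bounds the treewidth. Conversely, {1, 2, 8} is a clique of size 3, and the vertices of any clique must share a bag in every tree decomposition; so some bag has ≥ 3 vertices and tw(G) ≥ 2. The upper and lower bounds meet at 2, so that is the treewidth.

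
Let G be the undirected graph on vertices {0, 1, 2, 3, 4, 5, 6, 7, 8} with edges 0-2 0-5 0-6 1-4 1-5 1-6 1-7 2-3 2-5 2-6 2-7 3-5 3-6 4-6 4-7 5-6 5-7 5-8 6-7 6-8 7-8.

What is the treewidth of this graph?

A width-3 tree decomposition is:
Bags: B1 = {2, 5, 6, 7}  B2 = {0, 2, 5, 6}  B3 = {5, 6, 7, 8}  B4 = {1, 5, 6, 7}  B5 = {2, 3, 5, 6}  B6 = {1, 4, 6, 7}
Tree: B1–B2, B1–B3, B1–B4, B1–B5, B4–B6
The largest bag has 4 vertices, giving width 3; this decomposition certifies tw(G) ≤ 3. On the other hand G contains the 4-clique {1, 4, 6, 7}. A clique must lie in a single bag of any decomposition, so no decomposition can have width below 3. The upper and lower bounds meet at 3, so that is the treewidth.

3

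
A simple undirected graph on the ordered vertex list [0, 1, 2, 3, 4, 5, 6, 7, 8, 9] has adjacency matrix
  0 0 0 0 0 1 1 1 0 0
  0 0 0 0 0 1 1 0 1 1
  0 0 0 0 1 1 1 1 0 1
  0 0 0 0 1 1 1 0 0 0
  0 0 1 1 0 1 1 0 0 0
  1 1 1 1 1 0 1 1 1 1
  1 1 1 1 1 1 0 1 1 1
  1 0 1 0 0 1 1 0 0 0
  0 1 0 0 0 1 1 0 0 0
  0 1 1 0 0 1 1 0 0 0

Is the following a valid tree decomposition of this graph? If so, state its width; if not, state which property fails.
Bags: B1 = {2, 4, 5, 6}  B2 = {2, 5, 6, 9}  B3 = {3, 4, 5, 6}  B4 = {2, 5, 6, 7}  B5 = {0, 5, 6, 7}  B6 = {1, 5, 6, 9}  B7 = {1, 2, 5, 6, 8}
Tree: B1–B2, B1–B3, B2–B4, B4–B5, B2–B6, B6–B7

No — bags containing vertex 2 are not connected in the tree.

A tree decomposition must satisfy three properties: every vertex lies in some bag; for every edge, both endpoints lie together in some bag; and for every vertex, the bags containing it form a connected subtree. Here bags containing vertex 2 are not connected in the tree, so the decomposition is invalid.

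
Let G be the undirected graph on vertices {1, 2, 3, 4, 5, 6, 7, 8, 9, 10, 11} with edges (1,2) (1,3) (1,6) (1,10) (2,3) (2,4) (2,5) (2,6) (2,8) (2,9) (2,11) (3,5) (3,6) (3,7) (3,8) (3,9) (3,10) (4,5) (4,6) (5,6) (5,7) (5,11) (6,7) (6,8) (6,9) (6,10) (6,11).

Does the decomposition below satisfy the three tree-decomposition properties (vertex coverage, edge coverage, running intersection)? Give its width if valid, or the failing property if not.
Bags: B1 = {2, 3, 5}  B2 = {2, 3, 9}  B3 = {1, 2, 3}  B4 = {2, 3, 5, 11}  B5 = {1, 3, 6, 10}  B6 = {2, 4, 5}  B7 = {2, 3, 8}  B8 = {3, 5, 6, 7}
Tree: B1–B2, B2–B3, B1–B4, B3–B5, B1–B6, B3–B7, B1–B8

No — edge (6,2) lies in no bag.

A tree decomposition must satisfy three properties: every vertex lies in some bag; for every edge, both endpoints lie together in some bag; and for every vertex, the bags containing it form a connected subtree. Here edge (6,2) lies in no bag, so the decomposition is invalid.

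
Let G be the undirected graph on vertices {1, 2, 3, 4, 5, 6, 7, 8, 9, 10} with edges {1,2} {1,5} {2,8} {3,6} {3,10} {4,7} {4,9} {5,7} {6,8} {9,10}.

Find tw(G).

2

A width-2 tree decomposition is:
Bags: B1 = {3, 6, 10}  B2 = {6, 9, 10}  B3 = {4, 6, 9}  B4 = {4, 6, 7}  B5 = {5, 6, 7}  B6 = {1, 5, 6}  B7 = {1, 2, 6}  B8 = {2, 6, 8}
Tree: B1–B2, B2–B3, B3–B4, B4–B5, B5–B6, B6–B7, B7–B8
Each bag holds 3 vertices, so the decomposition has width 2, which upper-bounds the treewidth. Since 6–3–10–9–4–7–5–1–2–8–6 is a cycle in G, G is not acyclic. Forests are exactly the graphs of treewidth ≤ 1, so tw(G) ≥ 2. Therefore the treewidth is 2.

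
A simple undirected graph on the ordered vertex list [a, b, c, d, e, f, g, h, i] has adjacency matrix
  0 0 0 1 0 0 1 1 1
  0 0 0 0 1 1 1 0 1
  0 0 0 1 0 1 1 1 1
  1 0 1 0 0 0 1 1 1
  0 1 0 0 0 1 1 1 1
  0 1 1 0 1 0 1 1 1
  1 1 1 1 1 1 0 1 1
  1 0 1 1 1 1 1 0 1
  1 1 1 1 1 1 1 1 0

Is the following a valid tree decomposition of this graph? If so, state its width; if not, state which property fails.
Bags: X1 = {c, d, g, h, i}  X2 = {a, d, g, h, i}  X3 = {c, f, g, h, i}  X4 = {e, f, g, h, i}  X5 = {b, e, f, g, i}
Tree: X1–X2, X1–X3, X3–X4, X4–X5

Yes; width 4.

Checking the three conditions: (i) the bags cover all of {a, b, c, d, e, f, g, h, i}; (ii) for each edge, some bag contains both endpoints; (iii) the bags containing any fixed vertex form a subtree. All hold, so the decomposition is valid with width 5 − 1 = 4.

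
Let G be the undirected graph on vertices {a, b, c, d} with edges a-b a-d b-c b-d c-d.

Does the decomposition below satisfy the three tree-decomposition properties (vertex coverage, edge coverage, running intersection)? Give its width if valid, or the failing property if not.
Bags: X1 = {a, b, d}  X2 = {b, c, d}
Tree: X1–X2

Checking the three conditions: (i) the bags cover all of {a, b, c, d}; (ii) for each edge, some bag contains both endpoints; (iii) the bags containing any fixed vertex form a subtree. All hold, so the decomposition is valid with width 3 − 1 = 2.

Yes; width 2.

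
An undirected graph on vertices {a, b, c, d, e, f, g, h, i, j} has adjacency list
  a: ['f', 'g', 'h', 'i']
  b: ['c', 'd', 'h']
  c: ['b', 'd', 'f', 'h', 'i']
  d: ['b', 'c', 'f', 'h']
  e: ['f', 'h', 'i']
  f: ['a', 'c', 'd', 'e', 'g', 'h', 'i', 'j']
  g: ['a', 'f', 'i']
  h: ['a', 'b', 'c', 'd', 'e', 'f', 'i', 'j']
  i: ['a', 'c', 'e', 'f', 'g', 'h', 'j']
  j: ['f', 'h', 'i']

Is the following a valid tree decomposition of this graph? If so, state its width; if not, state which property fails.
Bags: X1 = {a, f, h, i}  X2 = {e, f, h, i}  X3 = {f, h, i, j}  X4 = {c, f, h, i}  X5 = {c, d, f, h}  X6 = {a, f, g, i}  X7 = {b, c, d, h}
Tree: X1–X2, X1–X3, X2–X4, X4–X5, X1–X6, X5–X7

Every vertex of G appears in some bag (union = {a, b, c, d, e, f, g, h, i, j}); every edge is covered by a bag; and for each vertex v the set of bags containing v is connected in the bag tree. The decomposition is therefore valid. The largest bag has 4 vertices, so the width is 3.

Yes; width 3.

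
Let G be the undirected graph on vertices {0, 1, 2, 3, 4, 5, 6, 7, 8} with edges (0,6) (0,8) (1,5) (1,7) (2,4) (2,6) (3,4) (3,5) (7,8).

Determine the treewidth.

A width-2 tree decomposition is:
Bags: B1 = {0, 7, 8}  B2 = {0, 1, 7}  B3 = {0, 1, 5}  B4 = {0, 3, 5}  B5 = {0, 3, 4}  B6 = {0, 2, 4}  B7 = {0, 2, 6}
Tree: B1–B2, B2–B3, B3–B4, B4–B5, B5–B6, B6–B7
Every bag has size at most 3, so the width is 3 − 1 = 2 and tw(G) ≤ 2. Since 0–8–7–1–5–3–4–2–6–0 is a cycle in G, G is not acyclic. Forests are exactly the graphs of treewidth ≤ 1, so tw(G) ≥ 2. The upper and lower bounds meet at 2, so that is the treewidth.

2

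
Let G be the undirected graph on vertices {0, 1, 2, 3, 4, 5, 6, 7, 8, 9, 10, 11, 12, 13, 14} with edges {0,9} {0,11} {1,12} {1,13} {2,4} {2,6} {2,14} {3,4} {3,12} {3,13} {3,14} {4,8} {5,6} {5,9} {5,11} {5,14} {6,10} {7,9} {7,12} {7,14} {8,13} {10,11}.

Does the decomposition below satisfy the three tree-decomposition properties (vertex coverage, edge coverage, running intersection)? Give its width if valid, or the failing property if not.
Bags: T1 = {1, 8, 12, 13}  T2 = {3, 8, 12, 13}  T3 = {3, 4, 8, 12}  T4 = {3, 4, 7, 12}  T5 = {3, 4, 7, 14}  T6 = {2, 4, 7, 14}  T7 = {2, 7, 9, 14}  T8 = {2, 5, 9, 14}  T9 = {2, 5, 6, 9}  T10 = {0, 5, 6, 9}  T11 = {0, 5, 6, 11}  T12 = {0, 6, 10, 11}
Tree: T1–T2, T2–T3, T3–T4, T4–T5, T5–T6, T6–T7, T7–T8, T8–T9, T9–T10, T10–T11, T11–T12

Yes; width 3.

Vertex coverage: the bags together contain {0, 1, 2, 3, 4, 5, 6, 7, 8, 9, 10, 11, 12, 13, 14}, the full vertex set. Edge coverage: each edge of G has both endpoints in at least one bag. Running intersection: for every vertex, the bags containing it form a connected subtree. All three properties hold, so this is a valid tree decomposition of width max|bag| − 1 = 3, and hence tw(G) ≤ 3.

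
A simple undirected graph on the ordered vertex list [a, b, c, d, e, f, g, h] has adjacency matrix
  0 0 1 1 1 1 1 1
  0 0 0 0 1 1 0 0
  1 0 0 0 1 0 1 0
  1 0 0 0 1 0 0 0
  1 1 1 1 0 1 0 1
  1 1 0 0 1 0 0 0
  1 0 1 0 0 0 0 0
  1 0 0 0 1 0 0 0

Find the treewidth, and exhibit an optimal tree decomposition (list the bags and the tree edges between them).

Treewidth 2.
One such decomposition:
Bags: B1 = {a, c, g}  B2 = {a, c, e}  B3 = {a, d, e}  B4 = {a, e, f}  B5 = {b, e, f}  B6 = {a, e, h}
Tree: B1–B2, B2–B3, B3–B4, B4–B5, B4–B6

The largest bag has 3 vertices, giving width 2; this decomposition certifies tw(G) ≤ 2. For the lower bound, the 3 vertices {a, c, g} are pairwise adjacent, and any tree decomposition puts a clique entirely inside one bag — forcing width ≥ 2. Combining the bounds, tw(G) = 2.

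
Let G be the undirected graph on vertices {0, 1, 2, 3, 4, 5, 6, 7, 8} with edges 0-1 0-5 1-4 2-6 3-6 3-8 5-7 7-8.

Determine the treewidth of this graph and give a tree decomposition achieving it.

Treewidth 1.
One optimal decomposition is:
Bags: B1 = {2, 6}  B2 = {3, 6}  B3 = {3, 8}  B4 = {7, 8}  B5 = {5, 7}  B6 = {0, 5}  B7 = {0, 1}  B8 = {1, 4}
Tree: B1–B2, B2–B3, B3–B4, B4–B5, B5–B6, B6–B7, B7–B8

Each bag holds 2 vertices, so the decomposition has width 1, which upper-bounds the treewidth. Any graph with an edge has treewidth ≥ 1, and G has the edge 2–6. Combining the bounds, tw(G) = 1.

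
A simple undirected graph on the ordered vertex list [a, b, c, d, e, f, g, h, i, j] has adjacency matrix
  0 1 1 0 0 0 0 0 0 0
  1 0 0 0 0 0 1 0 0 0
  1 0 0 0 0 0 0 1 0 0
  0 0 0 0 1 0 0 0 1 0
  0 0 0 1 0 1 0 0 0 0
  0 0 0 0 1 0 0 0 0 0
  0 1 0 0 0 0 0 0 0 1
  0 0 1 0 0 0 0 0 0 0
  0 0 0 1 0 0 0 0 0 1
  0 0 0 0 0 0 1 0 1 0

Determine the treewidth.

1

A width-1 tree decomposition is:
Bags: B1 = {e, f}  B2 = {d, e}  B3 = {d, i}  B4 = {i, j}  B5 = {g, j}  B6 = {b, g}  B7 = {a, b}  B8 = {a, c}  B9 = {c, h}
Tree: B1–B2, B2–B3, B3–B4, B4–B5, B5–B6, B6–B7, B7–B8, B8–B9
The largest bag has 2 vertices, giving width 1; this decomposition certifies tw(G) ≤ 1. Since G has at least one edge (e.g. f–e), it is not an edgeless graph, so tw(G) ≥ 1. Combining the bounds, tw(G) = 1.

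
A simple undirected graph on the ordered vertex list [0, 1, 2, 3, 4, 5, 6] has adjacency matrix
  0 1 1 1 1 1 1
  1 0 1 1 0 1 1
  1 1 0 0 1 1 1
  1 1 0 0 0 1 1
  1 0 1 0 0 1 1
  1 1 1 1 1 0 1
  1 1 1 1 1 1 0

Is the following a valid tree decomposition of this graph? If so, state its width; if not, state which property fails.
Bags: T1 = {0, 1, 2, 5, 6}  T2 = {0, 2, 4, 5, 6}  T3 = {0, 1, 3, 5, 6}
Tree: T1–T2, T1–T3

Every vertex of G appears in some bag (union = {0, 1, 2, 3, 4, 5, 6}); every edge is covered by a bag; and for each vertex v the set of bags containing v is connected in the bag tree. The decomposition is therefore valid. The largest bag has 5 vertices, so the width is 4.

Yes; width 4.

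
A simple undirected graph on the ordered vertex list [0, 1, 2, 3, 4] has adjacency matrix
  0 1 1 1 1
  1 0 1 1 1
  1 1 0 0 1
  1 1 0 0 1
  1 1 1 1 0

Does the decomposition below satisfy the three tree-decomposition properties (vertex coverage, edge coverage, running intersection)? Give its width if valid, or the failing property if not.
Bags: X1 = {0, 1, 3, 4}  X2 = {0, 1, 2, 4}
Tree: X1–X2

Every vertex of G appears in some bag (union = {0, 1, 2, 3, 4}); every edge is covered by a bag; and for each vertex v the set of bags containing v is connected in the bag tree. The decomposition is therefore valid. The largest bag has 4 vertices, so the width is 3.

Yes; width 3.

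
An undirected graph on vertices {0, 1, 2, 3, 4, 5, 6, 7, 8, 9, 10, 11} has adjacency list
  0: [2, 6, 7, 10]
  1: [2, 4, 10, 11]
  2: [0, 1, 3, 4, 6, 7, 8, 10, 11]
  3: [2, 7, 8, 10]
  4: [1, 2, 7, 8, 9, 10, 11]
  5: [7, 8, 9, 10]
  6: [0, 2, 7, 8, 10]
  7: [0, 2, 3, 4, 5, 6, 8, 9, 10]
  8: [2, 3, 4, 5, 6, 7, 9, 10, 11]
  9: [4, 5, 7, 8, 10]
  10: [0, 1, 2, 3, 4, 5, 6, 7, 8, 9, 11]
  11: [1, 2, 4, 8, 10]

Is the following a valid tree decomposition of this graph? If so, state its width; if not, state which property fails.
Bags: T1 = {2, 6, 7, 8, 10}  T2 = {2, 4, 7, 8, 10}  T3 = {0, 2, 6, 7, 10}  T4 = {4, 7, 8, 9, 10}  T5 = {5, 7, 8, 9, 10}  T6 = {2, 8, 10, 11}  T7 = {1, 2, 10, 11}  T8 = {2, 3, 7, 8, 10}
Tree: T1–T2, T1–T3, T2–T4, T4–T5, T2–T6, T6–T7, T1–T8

No — edge (4,11) lies in no bag.

A tree decomposition must satisfy three properties: every vertex lies in some bag; for every edge, both endpoints lie together in some bag; and for every vertex, the bags containing it form a connected subtree. Here edge (4,11) lies in no bag, so the decomposition is invalid.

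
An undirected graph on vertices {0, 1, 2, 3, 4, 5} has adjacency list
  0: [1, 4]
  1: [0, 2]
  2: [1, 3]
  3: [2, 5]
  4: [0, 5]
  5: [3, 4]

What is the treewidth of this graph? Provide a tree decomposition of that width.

The largest bag has 3 vertices, giving width 2; this decomposition certifies tw(G) ≤ 2. The edges 2–1–0–4–5–3–2 form a cycle, so G is not a tree and its treewidth is at least 2. Therefore the treewidth is 2.

Treewidth 2.
Bags: B1 = {0, 1, 2}  B2 = {0, 2, 4}  B3 = {2, 4, 5}  B4 = {2, 3, 5}
Tree: B1–B2, B2–B3, B3–B4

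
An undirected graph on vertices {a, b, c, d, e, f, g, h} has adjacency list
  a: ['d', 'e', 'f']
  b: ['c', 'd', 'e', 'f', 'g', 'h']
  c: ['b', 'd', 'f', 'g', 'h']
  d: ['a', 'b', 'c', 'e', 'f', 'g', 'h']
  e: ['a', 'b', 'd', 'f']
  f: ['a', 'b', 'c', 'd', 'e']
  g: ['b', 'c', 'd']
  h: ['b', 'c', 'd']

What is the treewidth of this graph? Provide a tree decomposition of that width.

Each bag holds 4 vertices, so the decomposition has width 3, which upper-bounds the treewidth. Conversely, {a, d, e, f} is a clique of size 4, and the vertices of any clique must share a bag in every tree decomposition; so some bag has ≥ 4 vertices and tw(G) ≥ 3. Therefore the treewidth is 3.

Treewidth 3.
One such decomposition:
Bags: B1 = {b, d, e, f}  B2 = {b, c, d, f}  B3 = {b, c, d, h}  B4 = {a, d, e, f}  B5 = {b, c, d, g}
Tree: B1–B2, B2–B3, B1–B4, B3–B5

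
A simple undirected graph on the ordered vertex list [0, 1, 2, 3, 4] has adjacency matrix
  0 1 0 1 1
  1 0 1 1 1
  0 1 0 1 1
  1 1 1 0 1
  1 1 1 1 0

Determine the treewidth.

3

A width-3 tree decomposition is:
Bags: B1 = {0, 1, 3, 4}  B2 = {1, 2, 3, 4}
Tree: B1–B2
Every bag has size at most 4, so the width is 4 − 1 = 3 and tw(G) ≤ 3. Conversely, {0, 1, 3, 4} is a clique of size 4, and the vertices of any clique must share a bag in every tree decomposition; so some bag has ≥ 4 vertices and tw(G) ≥ 3. Combining the bounds, tw(G) = 3.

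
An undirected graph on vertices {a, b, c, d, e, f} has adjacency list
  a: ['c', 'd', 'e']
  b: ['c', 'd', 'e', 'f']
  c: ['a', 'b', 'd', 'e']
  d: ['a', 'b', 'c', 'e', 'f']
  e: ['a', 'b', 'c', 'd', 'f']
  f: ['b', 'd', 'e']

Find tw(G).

3

A width-3 tree decomposition is:
Bags: B1 = {b, d, e, f}  B2 = {b, c, d, e}  B3 = {a, c, d, e}
Tree: B1–B2, B2–B3
Each bag holds 4 vertices, so the decomposition has width 3, which upper-bounds the treewidth. Conversely, {a, c, d, e} is a clique of size 4, and the vertices of any clique must share a bag in every tree decomposition; so some bag has ≥ 4 vertices and tw(G) ≥ 3. Therefore the treewidth is 3.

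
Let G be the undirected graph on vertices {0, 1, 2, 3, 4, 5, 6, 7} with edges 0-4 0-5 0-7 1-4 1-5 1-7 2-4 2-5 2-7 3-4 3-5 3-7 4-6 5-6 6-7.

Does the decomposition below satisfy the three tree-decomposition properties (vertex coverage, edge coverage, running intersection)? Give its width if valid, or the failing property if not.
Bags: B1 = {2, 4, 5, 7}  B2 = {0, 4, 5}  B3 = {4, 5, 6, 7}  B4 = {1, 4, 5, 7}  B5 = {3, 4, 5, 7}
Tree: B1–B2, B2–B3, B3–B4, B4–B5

No — edge (7,0) lies in no bag.

A tree decomposition must satisfy three properties: every vertex lies in some bag; for every edge, both endpoints lie together in some bag; and for every vertex, the bags containing it form a connected subtree. Here edge (7,0) lies in no bag, so the decomposition is invalid.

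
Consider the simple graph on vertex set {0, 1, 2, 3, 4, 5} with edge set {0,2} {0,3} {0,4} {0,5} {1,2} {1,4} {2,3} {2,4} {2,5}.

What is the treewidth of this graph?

2

A width-2 tree decomposition is:
Bags: B1 = {1, 2, 4}  B2 = {0, 2, 4}  B3 = {0, 2, 5}  B4 = {0, 2, 3}
Tree: B1–B2, B2–B3, B2–B4
Every bag has size at most 3, so the width is 3 − 1 = 2 and tw(G) ≤ 2. Conversely, {0, 2, 3} is a clique of size 3, and the vertices of any clique must share a bag in every tree decomposition; so some bag has ≥ 3 vertices and tw(G) ≥ 2. Combining the bounds, tw(G) = 2.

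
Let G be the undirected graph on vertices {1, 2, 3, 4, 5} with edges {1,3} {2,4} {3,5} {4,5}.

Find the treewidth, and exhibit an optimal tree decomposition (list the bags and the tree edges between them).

The largest bag has 2 vertices, giving width 1; this decomposition certifies tw(G) ≤ 1. G has an edge, so its treewidth is at least 1. The upper and lower bounds meet at 1, so that is the treewidth.

Treewidth 1.
One optimal decomposition is:
Bags: B1 = {1, 3}  B2 = {3, 5}  B3 = {4, 5}  B4 = {2, 4}
Tree: B1–B2, B2–B3, B3–B4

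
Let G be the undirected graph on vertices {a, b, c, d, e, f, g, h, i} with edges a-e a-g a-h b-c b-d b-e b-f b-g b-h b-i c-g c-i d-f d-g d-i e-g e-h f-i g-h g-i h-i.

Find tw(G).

3

A width-3 tree decomposition is:
Bags: B1 = {b, c, g, i}  B2 = {b, d, g, i}  B3 = {b, g, h, i}  B4 = {b, e, g, h}  B5 = {b, d, f, i}  B6 = {a, e, g, h}
Tree: B1–B2, B1–B3, B3–B4, B2–B5, B4–B6
Each bag holds 4 vertices, so the decomposition has width 3, which upper-bounds the treewidth. On the other hand G contains the 4-clique {a, e, g, h}. A clique must lie in a single bag of any decomposition, so no decomposition can have width below 3. The upper and lower bounds meet at 3, so that is the treewidth.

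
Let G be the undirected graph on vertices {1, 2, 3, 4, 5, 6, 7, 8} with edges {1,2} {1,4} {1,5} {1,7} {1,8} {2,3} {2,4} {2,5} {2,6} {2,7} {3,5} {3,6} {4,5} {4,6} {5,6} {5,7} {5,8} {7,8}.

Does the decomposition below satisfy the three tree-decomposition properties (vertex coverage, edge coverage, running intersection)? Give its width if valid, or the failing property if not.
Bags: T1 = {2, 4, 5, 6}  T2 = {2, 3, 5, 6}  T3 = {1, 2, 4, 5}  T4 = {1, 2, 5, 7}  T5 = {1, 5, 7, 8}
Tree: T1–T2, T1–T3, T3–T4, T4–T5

Yes; width 3.

Vertex coverage: the bags together contain {1, 2, 3, 4, 5, 6, 7, 8}, the full vertex set. Edge coverage: each edge of G has both endpoints in at least one bag. Running intersection: for every vertex, the bags containing it form a connected subtree. All three properties hold, so this is a valid tree decomposition of width max|bag| − 1 = 3, and hence tw(G) ≤ 3.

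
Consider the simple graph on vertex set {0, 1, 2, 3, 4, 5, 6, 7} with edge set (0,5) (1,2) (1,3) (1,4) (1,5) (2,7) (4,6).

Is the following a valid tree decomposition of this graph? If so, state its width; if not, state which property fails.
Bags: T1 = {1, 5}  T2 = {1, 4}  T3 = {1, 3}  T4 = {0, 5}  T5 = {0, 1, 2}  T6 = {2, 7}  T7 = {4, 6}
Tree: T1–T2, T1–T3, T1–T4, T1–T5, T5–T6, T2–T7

A tree decomposition must satisfy three properties: every vertex lies in some bag; for every edge, both endpoints lie together in some bag; and for every vertex, the bags containing it form a connected subtree. Here bags containing vertex 0 are not connected in the tree, so the decomposition is invalid.

No — bags containing vertex 0 are not connected in the tree.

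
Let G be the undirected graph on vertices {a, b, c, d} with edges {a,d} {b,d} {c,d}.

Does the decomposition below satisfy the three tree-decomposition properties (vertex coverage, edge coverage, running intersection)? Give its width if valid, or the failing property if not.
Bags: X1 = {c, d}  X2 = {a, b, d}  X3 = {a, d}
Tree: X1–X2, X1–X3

A tree decomposition must satisfy three properties: every vertex lies in some bag; for every edge, both endpoints lie together in some bag; and for every vertex, the bags containing it form a connected subtree. Here bags containing vertex a are not connected in the tree, so the decomposition is invalid.

No — bags containing vertex a are not connected in the tree.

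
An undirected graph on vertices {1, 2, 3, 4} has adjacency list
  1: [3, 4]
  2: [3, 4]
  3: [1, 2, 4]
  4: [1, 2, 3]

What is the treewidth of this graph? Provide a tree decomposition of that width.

The largest bag has 3 vertices, giving width 2; this decomposition certifies tw(G) ≤ 2. For the lower bound, the 3 vertices {1, 3, 4} are pairwise adjacent, and any tree decomposition puts a clique entirely inside one bag — forcing width ≥ 2. The upper and lower bounds meet at 2, so that is the treewidth.

Treewidth 2.
One such decomposition:
Bags: B1 = {2, 3, 4}  B2 = {1, 3, 4}
Tree: B1–B2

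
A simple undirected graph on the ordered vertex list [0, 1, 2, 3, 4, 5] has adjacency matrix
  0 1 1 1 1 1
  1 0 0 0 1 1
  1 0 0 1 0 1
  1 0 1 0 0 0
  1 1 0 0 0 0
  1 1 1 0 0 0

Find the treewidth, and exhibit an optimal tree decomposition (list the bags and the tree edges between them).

The largest bag has 3 vertices, giving width 2; this decomposition certifies tw(G) ≤ 2. Conversely, {0, 1, 4} is a clique of size 3, and the vertices of any clique must share a bag in every tree decomposition; so some bag has ≥ 3 vertices and tw(G) ≥ 2. Therefore the treewidth is 2.

Treewidth 2.
Bags: B1 = {0, 1, 5}  B2 = {0, 2, 5}  B3 = {0, 2, 3}  B4 = {0, 1, 4}
Tree: B1–B2, B2–B3, B1–B4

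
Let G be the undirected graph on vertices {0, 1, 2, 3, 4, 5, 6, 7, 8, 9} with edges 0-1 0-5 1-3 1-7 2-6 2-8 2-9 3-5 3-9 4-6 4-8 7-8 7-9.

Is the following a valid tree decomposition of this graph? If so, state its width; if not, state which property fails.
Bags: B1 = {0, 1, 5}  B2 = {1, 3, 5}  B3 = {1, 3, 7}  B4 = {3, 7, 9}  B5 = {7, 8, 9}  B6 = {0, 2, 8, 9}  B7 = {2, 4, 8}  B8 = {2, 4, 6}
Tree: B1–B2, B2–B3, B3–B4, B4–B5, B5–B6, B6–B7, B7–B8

No — bags containing vertex 0 are not connected in the tree.

A tree decomposition must satisfy three properties: every vertex lies in some bag; for every edge, both endpoints lie together in some bag; and for every vertex, the bags containing it form a connected subtree. Here bags containing vertex 0 are not connected in the tree, so the decomposition is invalid.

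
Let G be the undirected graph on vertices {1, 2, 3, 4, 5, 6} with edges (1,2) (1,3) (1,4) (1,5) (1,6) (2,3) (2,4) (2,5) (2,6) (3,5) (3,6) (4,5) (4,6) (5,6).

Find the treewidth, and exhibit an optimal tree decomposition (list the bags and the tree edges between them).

Each bag holds 5 vertices, so the decomposition has width 4, which upper-bounds the treewidth. Conversely, {1, 2, 3, 5, 6} is a clique of size 5, and the vertices of any clique must share a bag in every tree decomposition; so some bag has ≥ 5 vertices and tw(G) ≥ 4. Hence tw(G) = 4 exactly.

Treewidth 4.
One optimal decomposition is:
Bags: B1 = {1, 2, 4, 5, 6}  B2 = {1, 2, 3, 5, 6}
Tree: B1–B2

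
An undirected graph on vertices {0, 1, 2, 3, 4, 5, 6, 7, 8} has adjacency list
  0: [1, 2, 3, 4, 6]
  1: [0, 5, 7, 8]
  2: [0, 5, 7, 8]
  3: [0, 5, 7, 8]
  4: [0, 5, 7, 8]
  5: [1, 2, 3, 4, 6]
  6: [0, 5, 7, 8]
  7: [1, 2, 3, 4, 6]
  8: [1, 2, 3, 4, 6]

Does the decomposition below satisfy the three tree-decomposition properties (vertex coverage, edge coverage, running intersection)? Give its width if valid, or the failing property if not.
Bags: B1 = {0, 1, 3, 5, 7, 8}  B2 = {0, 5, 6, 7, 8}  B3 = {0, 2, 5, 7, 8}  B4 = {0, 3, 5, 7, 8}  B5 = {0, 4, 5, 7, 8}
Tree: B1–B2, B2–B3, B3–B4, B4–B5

A tree decomposition must satisfy three properties: every vertex lies in some bag; for every edge, both endpoints lie together in some bag; and for every vertex, the bags containing it form a connected subtree. Here bags containing vertex 3 are not connected in the tree, so the decomposition is invalid.

No — bags containing vertex 3 are not connected in the tree.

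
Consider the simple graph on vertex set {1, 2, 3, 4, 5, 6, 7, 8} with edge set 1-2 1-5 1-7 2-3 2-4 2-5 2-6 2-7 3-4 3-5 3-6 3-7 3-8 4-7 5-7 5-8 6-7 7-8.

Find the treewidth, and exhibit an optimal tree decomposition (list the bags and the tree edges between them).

Each bag holds 4 vertices, so the decomposition has width 3, which upper-bounds the treewidth. Conversely, {3, 5, 7, 8} is a clique of size 4, and the vertices of any clique must share a bag in every tree decomposition; so some bag has ≥ 4 vertices and tw(G) ≥ 3. Hence tw(G) = 3 exactly.

Treewidth 3.
One such decomposition:
Bags: B1 = {2, 3, 5, 7}  B2 = {1, 2, 5, 7}  B3 = {3, 5, 7, 8}  B4 = {2, 3, 6, 7}  B5 = {2, 3, 4, 7}
Tree: B1–B2, B1–B3, B1–B4, B4–B5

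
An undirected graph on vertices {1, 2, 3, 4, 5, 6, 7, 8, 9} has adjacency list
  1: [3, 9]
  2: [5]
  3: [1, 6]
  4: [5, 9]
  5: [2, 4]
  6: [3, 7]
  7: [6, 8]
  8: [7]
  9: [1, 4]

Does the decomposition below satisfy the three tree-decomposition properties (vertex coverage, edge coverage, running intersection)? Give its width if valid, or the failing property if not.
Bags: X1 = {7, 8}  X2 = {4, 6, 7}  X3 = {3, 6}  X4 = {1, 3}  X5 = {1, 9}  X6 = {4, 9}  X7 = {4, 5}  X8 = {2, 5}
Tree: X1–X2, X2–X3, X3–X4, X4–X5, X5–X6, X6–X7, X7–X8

A tree decomposition must satisfy three properties: every vertex lies in some bag; for every edge, both endpoints lie together in some bag; and for every vertex, the bags containing it form a connected subtree. Here bags containing vertex 4 are not connected in the tree, so the decomposition is invalid.

No — bags containing vertex 4 are not connected in the tree.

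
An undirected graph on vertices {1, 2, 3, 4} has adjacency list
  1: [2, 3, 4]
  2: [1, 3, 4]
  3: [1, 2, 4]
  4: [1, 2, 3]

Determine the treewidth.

3

A width-3 tree decomposition is:
Bags: B1 = {1, 2, 3, 4}
Tree: (single bag)
With just one bag of size 4, the width is 4 − 1 = 3, so tw(G) ≤ 3. On the other hand G contains the 4-clique {1, 2, 3, 4}. A clique must lie in a single bag of any decomposition, so no decomposition can have width below 3. The upper and lower bounds meet at 3, so that is the treewidth.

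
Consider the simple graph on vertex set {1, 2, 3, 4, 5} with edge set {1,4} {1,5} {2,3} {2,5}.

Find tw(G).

A width-1 tree decomposition is:
Bags: B1 = {2, 3}  B2 = {2, 5}  B3 = {1, 5}  B4 = {1, 4}
Tree: B1–B2, B2–B3, B3–B4
Every bag has size at most 2, so the width is 2 − 1 = 1 and tw(G) ≤ 1. Any graph with an edge has treewidth ≥ 1, and G has the edge 3–2. Therefore the treewidth is 1.

1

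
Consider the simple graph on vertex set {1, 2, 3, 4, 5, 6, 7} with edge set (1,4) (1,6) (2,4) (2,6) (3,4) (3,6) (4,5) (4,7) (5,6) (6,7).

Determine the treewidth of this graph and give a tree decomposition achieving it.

Treewidth 2.
One such decomposition:
Bags: B1 = {4, 6, 7}  B2 = {1, 4, 6}  B3 = {3, 4, 6}  B4 = {2, 4, 6}  B5 = {4, 5, 6}
Tree: B1–B2, B2–B3, B3–B4, B4–B5

Each bag holds 3 vertices, so the decomposition has width 2, which upper-bounds the treewidth. Since 6–7–4–1–6 is a cycle in G, G is not acyclic. Forests are exactly the graphs of treewidth ≤ 1, so tw(G) ≥ 2. Combining the bounds, tw(G) = 2.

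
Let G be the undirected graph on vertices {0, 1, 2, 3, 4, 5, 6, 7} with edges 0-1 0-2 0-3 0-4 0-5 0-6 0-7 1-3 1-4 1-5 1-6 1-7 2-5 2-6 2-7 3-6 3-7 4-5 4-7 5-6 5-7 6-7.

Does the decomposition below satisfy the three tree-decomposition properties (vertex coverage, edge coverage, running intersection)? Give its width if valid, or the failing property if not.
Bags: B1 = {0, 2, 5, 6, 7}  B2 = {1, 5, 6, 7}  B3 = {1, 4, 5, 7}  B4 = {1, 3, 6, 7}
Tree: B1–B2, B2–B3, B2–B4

A tree decomposition must satisfy three properties: every vertex lies in some bag; for every edge, both endpoints lie together in some bag; and for every vertex, the bags containing it form a connected subtree. Here edge (0,1) lies in no bag, so the decomposition is invalid.

No — edge (0,1) lies in no bag.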